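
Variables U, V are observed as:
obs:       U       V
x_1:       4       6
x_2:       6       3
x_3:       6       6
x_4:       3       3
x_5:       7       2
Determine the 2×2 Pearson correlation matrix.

Step 1 — column means:
  mean(U) = (4 + 6 + 6 + 3 + 7) / 5 = 26/5 = 5.2
  mean(V) = (6 + 3 + 6 + 3 + 2) / 5 = 20/5 = 4

Step 2 — sample variances and covariances s[i,j] = (1/(n-1)) · Σ_k (x_{k,i} - mean_i) · (x_{k,j} - mean_j), with n-1 = 4:
  s[U,U] = ((-1.2)·(-1.2) + (0.8)·(0.8) + (0.8)·(0.8) + (-2.2)·(-2.2) + (1.8)·(1.8)) / 4 = 10.8/4 = 2.7
  s[U,V] = ((-1.2)·(2) + (0.8)·(-1) + (0.8)·(2) + (-2.2)·(-1) + (1.8)·(-2)) / 4 = -3/4 = -0.75
  s[V,V] = ((2)·(2) + (-1)·(-1) + (2)·(2) + (-1)·(-1) + (-2)·(-2)) / 4 = 14/4 = 3.5
  Sample standard deviations s_i = √(s[i,i]):
  s(U) = √(2.7) = 1.6432
  s(V) = √(3.5) = 1.8708

Step 3 — r_{ij} = s_{ij} / (s_i · s_j):
  r[U,U] = 1 (diagonal).
  r[U,V] = -0.75 / (1.6432 · 1.8708) = -0.75 / 3.0741 = -0.244
  r[V,V] = 1 (diagonal).

R is symmetric with unit diagonal. Assembling:

R = [[1, -0.244],
 [-0.244, 1]]


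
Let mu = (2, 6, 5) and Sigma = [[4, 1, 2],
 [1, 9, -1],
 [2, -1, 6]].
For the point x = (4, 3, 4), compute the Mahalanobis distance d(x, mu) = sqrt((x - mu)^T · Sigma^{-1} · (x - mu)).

Step 1 — centre the observation: (x - mu) = (2, -3, -1).

Step 2 — invert Sigma (cofactor / det for 3×3, or solve directly):
  Sigma^{-1} = [[0.3193, -0.0482, -0.1145],
 [-0.0482, 0.1205, 0.0361],
 [-0.1145, 0.0361, 0.2108]].

Step 3 — form the quadratic (x - mu)^T · Sigma^{-1} · (x - mu):
  Sigma^{-1} · (x - mu) = (0.8976, -0.494, -0.5482).
  (x - mu)^T · [Sigma^{-1} · (x - mu)] = (2)·(0.8976) + (-3)·(-0.494) + (-1)·(-0.5482) = 3.8253.

Step 4 — take square root: d = √(3.8253) ≈ 1.9558.

d(x, mu) = √(3.8253) ≈ 1.9558


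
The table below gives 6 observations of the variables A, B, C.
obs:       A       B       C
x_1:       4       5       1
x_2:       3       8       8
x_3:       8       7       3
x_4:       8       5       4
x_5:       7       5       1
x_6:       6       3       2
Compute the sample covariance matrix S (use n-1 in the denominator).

Step 1 — column means:
  mean(A) = (4 + 3 + 8 + 8 + 7 + 6) / 6 = 36/6 = 6
  mean(B) = (5 + 8 + 7 + 5 + 5 + 3) / 6 = 33/6 = 5.5
  mean(C) = (1 + 8 + 3 + 4 + 1 + 2) / 6 = 19/6 = 3.1667

Step 2 — sample covariance S[i,j] = (1/(n-1)) · Σ_k (x_{k,i} - mean_i) · (x_{k,j} - mean_j), with n-1 = 5.
  S[A,A] = ((-2)·(-2) + (-3)·(-3) + (2)·(2) + (2)·(2) + (1)·(1) + (0)·(0)) / 5 = 22/5 = 4.4
  S[A,B] = ((-2)·(-0.5) + (-3)·(2.5) + (2)·(1.5) + (2)·(-0.5) + (1)·(-0.5) + (0)·(-2.5)) / 5 = -5/5 = -1
  S[A,C] = ((-2)·(-2.1667) + (-3)·(4.8333) + (2)·(-0.1667) + (2)·(0.8333) + (1)·(-2.1667) + (0)·(-1.1667)) / 5 = -11/5 = -2.2
  S[B,B] = ((-0.5)·(-0.5) + (2.5)·(2.5) + (1.5)·(1.5) + (-0.5)·(-0.5) + (-0.5)·(-0.5) + (-2.5)·(-2.5)) / 5 = 15.5/5 = 3.1
  S[B,C] = ((-0.5)·(-2.1667) + (2.5)·(4.8333) + (1.5)·(-0.1667) + (-0.5)·(0.8333) + (-0.5)·(-2.1667) + (-2.5)·(-1.1667)) / 5 = 16.5/5 = 3.3
  S[C,C] = ((-2.1667)·(-2.1667) + (4.8333)·(4.8333) + (-0.1667)·(-0.1667) + (0.8333)·(0.8333) + (-2.1667)·(-2.1667) + (-1.1667)·(-1.1667)) / 5 = 34.8333/5 = 6.9667

S is symmetric (S[j,i] = S[i,j]). Assembling:

S = [[4.4, -1, -2.2],
 [-1, 3.1, 3.3],
 [-2.2, 3.3, 6.9667]]


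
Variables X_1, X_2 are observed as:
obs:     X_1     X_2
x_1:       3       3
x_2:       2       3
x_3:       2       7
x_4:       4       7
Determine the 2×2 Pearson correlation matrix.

Step 1 — column means:
  mean(X_1) = (3 + 2 + 2 + 4) / 4 = 11/4 = 2.75
  mean(X_2) = (3 + 3 + 7 + 7) / 4 = 20/4 = 5

Step 2 — sample variances and covariances s[i,j] = (1/(n-1)) · Σ_k (x_{k,i} - mean_i) · (x_{k,j} - mean_j), with n-1 = 3:
  s[X_1,X_1] = ((0.25)·(0.25) + (-0.75)·(-0.75) + (-0.75)·(-0.75) + (1.25)·(1.25)) / 3 = 2.75/3 = 0.9167
  s[X_1,X_2] = ((0.25)·(-2) + (-0.75)·(-2) + (-0.75)·(2) + (1.25)·(2)) / 3 = 2/3 = 0.6667
  s[X_2,X_2] = ((-2)·(-2) + (-2)·(-2) + (2)·(2) + (2)·(2)) / 3 = 16/3 = 5.3333
  Sample standard deviations s_i = √(s[i,i]):
  s(X_1) = √(0.9167) = 0.9574
  s(X_2) = √(5.3333) = 2.3094

Step 3 — r_{ij} = s_{ij} / (s_i · s_j):
  r[X_1,X_1] = 1 (diagonal).
  r[X_1,X_2] = 0.6667 / (0.9574 · 2.3094) = 0.6667 / 2.2111 = 0.3015
  r[X_2,X_2] = 1 (diagonal).

R is symmetric with unit diagonal. Assembling:

R = [[1, 0.3015],
 [0.3015, 1]]


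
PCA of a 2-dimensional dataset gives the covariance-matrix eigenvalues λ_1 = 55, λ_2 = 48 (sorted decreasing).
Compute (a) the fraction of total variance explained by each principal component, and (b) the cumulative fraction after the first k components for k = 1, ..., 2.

Step 1 — total variance = trace(Sigma) = Σ λ_i = 55 + 48 = 103.

Step 2 — fraction explained by component i = λ_i / Σ λ:
  PC1: 55/103 = 0.534
  PC2: 48/103 = 0.466

Step 3 — cumulative fraction after k components = (λ_1 + ... + λ_k) / Σ λ:
  k = 1: 55/103 = 0.534
  k = 2: (55 + 48)/103 = 103/103 = 1

Summary (fraction, with percent):

explained: PC1 0.534 (53.4%), PC2 0.466 (46.6%);  cumulative: 0.534, 1


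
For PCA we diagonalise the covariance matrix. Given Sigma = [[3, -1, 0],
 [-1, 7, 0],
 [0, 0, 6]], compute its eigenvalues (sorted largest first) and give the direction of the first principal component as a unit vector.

Step 1 — characteristic polynomial p(λ) = det(λI - Sigma) = λ³ - tr·λ² + c_1·λ - det, where tr = trace, c_1 = sum of the principal 2×2 minors, det = det(Sigma):
  tr = 3 + 7 + 6 = 16,
  c_1 = (3·7 - (-1)²) + (3·6 - (0)²) + (7·6 - (0)²) = 20 + 18 + 42 = 80,
  det = 3·(7·6 - (0)²) - (-1)·((-1)·6 - (0)·(0)) + (0)·((-1)·(0) - 7·(0)) = 3·(42) - (-1)·(-6) + (0)·(0) = 120.
  So p(λ) = λ³ - 16λ² + 80λ - 120.
Step 2 — look for an integer root (rational root theorem: any rational root is an integer divisor of 120). Testing λ = 6:
  p(6) = 216 - 576 + 480 - 120 = 0  ✓
  Dividing out (λ - 6): p(λ) = (λ - 6)(λ² - 10λ + 20).
Step 3 — remaining eigenvalues from the quadratic λ² - 10λ + 20 = 0:
  Δ = 10² - 4·20 = 100 - 80 = 20,  λ = (10 ± √20)/2 = (10 ± 4.4721)/2 ≈ 7.2361 or 2.7639.
  Sorted: λ_1 = 7.2361,  λ_2 = 6,  λ_3 = 2.7639  (check: sum = 16 = tr ✓).

Step 4 — unit eigenvector for λ_1 ≈ 7.2361: v spans the null space of (Sigma - λ_1 I), whose rows are
  r_1 = (-4.2361, -1, 0),  r_2 = (-1, -0.2361, 0),  r_3 = (0, 0, -1.2361).
  v is orthogonal to every row, so take v ∝ r_1 × r_3 = ((-1)·(-1.2361) - (0)·(0), (0)·(0) - (-4.2361)·(-1.2361), (-4.2361)·(0) - (-1)·(0)) ≈ (1.2361, -5.2361, 0).
  Let u = (1.2361, -5.2361, 0).
  ||u|| = √((1.2361)² + (-5.2361)² + (0)²) = √(28.9443) ≈ 5.38,  v_1 = u/||u|| ≈ (0.2298, -0.9732, 0) (||v_1|| = 1).

λ_1 = 7.2361,  λ_2 = 6,  λ_3 = 2.7639;  v_1 ≈ (0.2298, -0.9732, 0)


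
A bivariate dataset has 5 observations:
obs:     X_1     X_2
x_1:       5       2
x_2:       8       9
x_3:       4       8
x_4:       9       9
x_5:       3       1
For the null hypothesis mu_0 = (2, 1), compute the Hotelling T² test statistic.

Step 1 — sample mean vector:
  mean(X_1) = (5 + 8 + 4 + 9 + 3) / 5 = 29/5 = 5.8
  mean(X_2) = (2 + 9 + 8 + 9 + 1) / 5 = 29/5 = 5.8
  x̄ = (5.8, 5.8),  deviation x̄ - mu_0 = (5.8, 5.8) - (2, 1) = (3.8, 4.8).

Step 2 — sample covariance matrix, S[i,j] = (1/(n-1)) · Σ_k (x_{k,i} - mean_i) · (x_{k,j} - mean_j), divisor n-1 = 4:
  S[X_1,X_1] = ((-0.8)·(-0.8) + (2.2)·(2.2) + (-1.8)·(-1.8) + (3.2)·(3.2) + (-2.8)·(-2.8)) / 4 = 26.8/4 = 6.7
  S[X_1,X_2] = ((-0.8)·(-3.8) + (2.2)·(3.2) + (-1.8)·(2.2) + (3.2)·(3.2) + (-2.8)·(-4.8)) / 4 = 29.8/4 = 7.45
  S[X_2,X_2] = ((-3.8)·(-3.8) + (3.2)·(3.2) + (2.2)·(2.2) + (3.2)·(3.2) + (-4.8)·(-4.8)) / 4 = 62.8/4 = 15.7
  S = [[6.7, 7.45],
 [7.45, 15.7]].

Step 3 — invert S. det(S) = 6.7·15.7 - (7.45)² = 49.6875.
  S^{-1} = (1/det) · [[d, -b], [-b, a]] = [[0.316, -0.1499],
 [-0.1499, 0.1348]].

Step 4 — quadratic form (x̄ - mu_0)^T · S^{-1} · (x̄ - mu_0):
  S^{-1} · (x̄ - mu_0) = (0.481, 0.0775),
  (x̄ - mu_0)^T · [...] = (3.8)·(0.481) + (4.8)·(0.0775) = 2.1997.

Step 5 — scale by n: T² = 5 · 2.1997 = 10.9987.

T² ≈ 10.9987


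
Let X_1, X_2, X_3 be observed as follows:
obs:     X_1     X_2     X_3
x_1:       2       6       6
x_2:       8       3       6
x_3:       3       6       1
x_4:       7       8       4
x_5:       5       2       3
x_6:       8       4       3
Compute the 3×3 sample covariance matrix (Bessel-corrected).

Step 1 — column means:
  mean(X_1) = (2 + 8 + 3 + 7 + 5 + 8) / 6 = 33/6 = 5.5
  mean(X_2) = (6 + 3 + 6 + 8 + 2 + 4) / 6 = 29/6 = 4.8333
  mean(X_3) = (6 + 6 + 1 + 4 + 3 + 3) / 6 = 23/6 = 3.8333

Step 2 — sample covariance S[i,j] = (1/(n-1)) · Σ_k (x_{k,i} - mean_i) · (x_{k,j} - mean_j), with n-1 = 5.
  S[X_1,X_1] = ((-3.5)·(-3.5) + (2.5)·(2.5) + (-2.5)·(-2.5) + (1.5)·(1.5) + (-0.5)·(-0.5) + (2.5)·(2.5)) / 5 = 33.5/5 = 6.7
  S[X_1,X_2] = ((-3.5)·(1.1667) + (2.5)·(-1.8333) + (-2.5)·(1.1667) + (1.5)·(3.1667) + (-0.5)·(-2.8333) + (2.5)·(-0.8333)) / 5 = -7.5/5 = -1.5
  S[X_1,X_3] = ((-3.5)·(2.1667) + (2.5)·(2.1667) + (-2.5)·(-2.8333) + (1.5)·(0.1667) + (-0.5)·(-0.8333) + (2.5)·(-0.8333)) / 5 = 3.5/5 = 0.7
  S[X_2,X_2] = ((1.1667)·(1.1667) + (-1.8333)·(-1.8333) + (1.1667)·(1.1667) + (3.1667)·(3.1667) + (-2.8333)·(-2.8333) + (-0.8333)·(-0.8333)) / 5 = 24.8333/5 = 4.9667
  S[X_2,X_3] = ((1.1667)·(2.1667) + (-1.8333)·(2.1667) + (1.1667)·(-2.8333) + (3.1667)·(0.1667) + (-2.8333)·(-0.8333) + (-0.8333)·(-0.8333)) / 5 = -1.1667/5 = -0.2333
  S[X_3,X_3] = ((2.1667)·(2.1667) + (2.1667)·(2.1667) + (-2.8333)·(-2.8333) + (0.1667)·(0.1667) + (-0.8333)·(-0.8333) + (-0.8333)·(-0.8333)) / 5 = 18.8333/5 = 3.7667

S is symmetric (S[j,i] = S[i,j]). Assembling:

S = [[6.7, -1.5, 0.7],
 [-1.5, 4.9667, -0.2333],
 [0.7, -0.2333, 3.7667]]


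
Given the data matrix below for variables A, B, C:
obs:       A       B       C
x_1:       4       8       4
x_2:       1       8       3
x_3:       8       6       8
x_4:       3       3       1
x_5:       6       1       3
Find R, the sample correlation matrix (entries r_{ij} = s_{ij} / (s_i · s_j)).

Step 1 — column means:
  mean(A) = (4 + 1 + 8 + 3 + 6) / 5 = 22/5 = 4.4
  mean(B) = (8 + 8 + 6 + 3 + 1) / 5 = 26/5 = 5.2
  mean(C) = (4 + 3 + 8 + 1 + 3) / 5 = 19/5 = 3.8

Step 2 — sample variances and covariances s[i,j] = (1/(n-1)) · Σ_k (x_{k,i} - mean_i) · (x_{k,j} - mean_j), with n-1 = 4:
  s[A,A] = ((-0.4)·(-0.4) + (-3.4)·(-3.4) + (3.6)·(3.6) + (-1.4)·(-1.4) + (1.6)·(1.6)) / 4 = 29.2/4 = 7.3
  s[A,B] = ((-0.4)·(2.8) + (-3.4)·(2.8) + (3.6)·(0.8) + (-1.4)·(-2.2) + (1.6)·(-4.2)) / 4 = -11.4/4 = -2.85
  s[A,C] = ((-0.4)·(0.2) + (-3.4)·(-0.8) + (3.6)·(4.2) + (-1.4)·(-2.8) + (1.6)·(-0.8)) / 4 = 20.4/4 = 5.1
  s[B,B] = ((2.8)·(2.8) + (2.8)·(2.8) + (0.8)·(0.8) + (-2.2)·(-2.2) + (-4.2)·(-4.2)) / 4 = 38.8/4 = 9.7
  s[B,C] = ((2.8)·(0.2) + (2.8)·(-0.8) + (0.8)·(4.2) + (-2.2)·(-2.8) + (-4.2)·(-0.8)) / 4 = 11.2/4 = 2.8
  s[C,C] = ((0.2)·(0.2) + (-0.8)·(-0.8) + (4.2)·(4.2) + (-2.8)·(-2.8) + (-0.8)·(-0.8)) / 4 = 26.8/4 = 6.7
  Sample standard deviations s_i = √(s[i,i]):
  s(A) = √(7.3) = 2.7019
  s(B) = √(9.7) = 3.1145
  s(C) = √(6.7) = 2.5884

Step 3 — r_{ij} = s_{ij} / (s_i · s_j):
  r[A,A] = 1 (diagonal).
  r[A,B] = -2.85 / (2.7019 · 3.1145) = -2.85 / 8.4149 = -0.3387
  r[A,C] = 5.1 / (2.7019 · 2.5884) = 5.1 / 6.9936 = 0.7292
  r[B,B] = 1 (diagonal).
  r[B,C] = 2.8 / (3.1145 · 2.5884) = 2.8 / 8.0616 = 0.3473
  r[C,C] = 1 (diagonal).

R is symmetric with unit diagonal. Assembling:

R = [[1, -0.3387, 0.7292],
 [-0.3387, 1, 0.3473],
 [0.7292, 0.3473, 1]]


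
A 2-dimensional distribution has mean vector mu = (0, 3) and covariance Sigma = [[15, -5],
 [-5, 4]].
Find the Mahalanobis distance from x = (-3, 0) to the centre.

Step 1 — centre the observation: (x - mu) = (-3, -3).

Step 2 — invert Sigma. det(Sigma) = 15·4 - (-5)² = 35.
  Sigma^{-1} = (1/det) · [[d, -b], [-b, a]] = [[0.1143, 0.1429],
 [0.1429, 0.4286]].

Step 3 — form the quadratic (x - mu)^T · Sigma^{-1} · (x - mu):
  Sigma^{-1} · (x - mu) = (-0.7714, -1.7143).
  (x - mu)^T · [Sigma^{-1} · (x - mu)] = (-3)·(-0.7714) + (-3)·(-1.7143) = 7.4571.

Step 4 — take square root: d = √(7.4571) ≈ 2.7308.

d(x, mu) = √(7.4571) ≈ 2.7308


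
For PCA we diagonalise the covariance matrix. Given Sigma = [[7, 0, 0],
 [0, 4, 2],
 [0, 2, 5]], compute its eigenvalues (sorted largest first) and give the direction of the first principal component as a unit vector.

Step 1 — characteristic polynomial p(λ) = det(λI - Sigma) = λ³ - tr·λ² + c_1·λ - det, where tr = trace, c_1 = sum of the principal 2×2 minors, det = det(Sigma):
  tr = 7 + 4 + 5 = 16,
  c_1 = (7·4 - (0)²) + (7·5 - (0)²) + (4·5 - (2)²) = 28 + 35 + 16 = 79,
  det = 7·(4·5 - (2)²) - (0)·((0)·5 - (2)·(0)) + (0)·((0)·(2) - 4·(0)) = 7·(16) - (0)·(0) + (0)·(0) = 112.
  So p(λ) = λ³ - 16λ² + 79λ - 112.
Step 2 — look for an integer root (rational root theorem: any rational root is an integer divisor of 112). Testing λ = 7:
  p(7) = 343 - 784 + 553 - 112 = 0  ✓
  Dividing out (λ - 7): p(λ) = (λ - 7)(λ² - 9λ + 16).
Step 3 — remaining eigenvalues from the quadratic λ² - 9λ + 16 = 0:
  Δ = 9² - 4·16 = 81 - 64 = 17,  λ = (9 ± √17)/2 = (9 ± 4.1231)/2 ≈ 6.5616 or 2.4384.
  Sorted: λ_1 = 7,  λ_2 = 6.5616,  λ_3 = 2.4384  (check: sum = 16 = tr ✓).

Step 4 — unit eigenvector for λ_1 = 7: v spans the null space of (Sigma - λ_1 I), whose rows are
  r_1 = (0, 0, 0),  r_2 = (0, -3, 2),  r_3 = (0, 2, -2).
  v is orthogonal to every row, so take v ∝ r_2 × r_3 = ((-3)·(-2) - (2)·(2), (2)·(0) - (0)·(-2), (0)·(2) - (-3)·(0)) = (2, 0, 0).
  Rescale (divide by 2): u = (1, 0, 0).
  ||u|| = √((1)² + (0)² + (0)²) = √(1) = 1,  v_1 = u/||u|| ≈ (1, 0, 0) (||v_1|| = 1).

λ_1 = 7,  λ_2 = 6.5616,  λ_3 = 2.4384;  v_1 ≈ (1, 0, 0)


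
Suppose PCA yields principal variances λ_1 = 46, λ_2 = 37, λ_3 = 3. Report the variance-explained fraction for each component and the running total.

Step 1 — total variance = trace(Sigma) = Σ λ_i = 46 + 37 + 3 = 86.

Step 2 — fraction explained by component i = λ_i / Σ λ:
  PC1: 46/86 = 0.5349
  PC2: 37/86 = 0.4302
  PC3: 3/86 = 0.0349

Step 3 — cumulative fraction after k components = (λ_1 + ... + λ_k) / Σ λ:
  k = 1: 46/86 = 0.5349
  k = 2: (46 + 37)/86 = 83/86 = 0.9651
  k = 3: (46 + 37 + 3)/86 = 86/86 = 1

Summary (fraction, with percent):

explained: PC1 0.5349 (53.49%), PC2 0.4302 (43.02%), PC3 0.0349 (3.49%);  cumulative: 0.5349, 0.9651, 1


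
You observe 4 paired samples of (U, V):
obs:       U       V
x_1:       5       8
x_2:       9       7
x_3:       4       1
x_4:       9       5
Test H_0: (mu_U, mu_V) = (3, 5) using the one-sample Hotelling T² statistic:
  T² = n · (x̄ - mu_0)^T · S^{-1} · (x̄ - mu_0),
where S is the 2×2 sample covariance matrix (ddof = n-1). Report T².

Step 1 — sample mean vector:
  mean(U) = (5 + 9 + 4 + 9) / 4 = 27/4 = 6.75
  mean(V) = (8 + 7 + 1 + 5) / 4 = 21/4 = 5.25
  x̄ = (6.75, 5.25),  deviation x̄ - mu_0 = (6.75, 5.25) - (3, 5) = (3.75, 0.25).

Step 2 — sample covariance matrix, S[i,j] = (1/(n-1)) · Σ_k (x_{k,i} - mean_i) · (x_{k,j} - mean_j), divisor n-1 = 3:
  S[U,U] = ((-1.75)·(-1.75) + (2.25)·(2.25) + (-2.75)·(-2.75) + (2.25)·(2.25)) / 3 = 20.75/3 = 6.9167
  S[U,V] = ((-1.75)·(2.75) + (2.25)·(1.75) + (-2.75)·(-4.25) + (2.25)·(-0.25)) / 3 = 10.25/3 = 3.4167
  S[V,V] = ((2.75)·(2.75) + (1.75)·(1.75) + (-4.25)·(-4.25) + (-0.25)·(-0.25)) / 3 = 28.75/3 = 9.5833
  S = [[6.9167, 3.4167],
 [3.4167, 9.5833]].

Step 3 — invert S. det(S) = 6.9167·9.5833 - (3.4167)² = 54.6111.
  S^{-1} = (1/det) · [[d, -b], [-b, a]] = [[0.1755, -0.0626],
 [-0.0626, 0.1267]].

Step 4 — quadratic form (x̄ - mu_0)^T · S^{-1} · (x̄ - mu_0):
  S^{-1} · (x̄ - mu_0) = (0.6424, -0.203),
  (x̄ - mu_0)^T · [...] = (3.75)·(0.6424) + (0.25)·(-0.203) = 2.3583.

Step 5 — scale by n: T² = 4 · 2.3583 = 9.4334.

T² ≈ 9.4334


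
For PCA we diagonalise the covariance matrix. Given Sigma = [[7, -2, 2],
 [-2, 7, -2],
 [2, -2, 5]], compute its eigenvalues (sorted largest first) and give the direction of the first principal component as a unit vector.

Step 1 — characteristic polynomial p(λ) = det(λI - Sigma) = λ³ - tr·λ² + c_1·λ - det, where tr = trace, c_1 = sum of the principal 2×2 minors, det = det(Sigma):
  tr = 7 + 7 + 5 = 19,
  c_1 = (7·7 - (-2)²) + (7·5 - (2)²) + (7·5 - (-2)²) = 45 + 31 + 31 = 107,
  det = 7·(7·5 - (-2)²) - (-2)·((-2)·5 - (-2)·(2)) + (2)·((-2)·(-2) - 7·(2)) = 7·(31) - (-2)·(-6) + (2)·(-10) = 185.
  So p(λ) = λ³ - 19λ² + 107λ - 185.
Step 2 — look for an integer root (rational root theorem: any rational root is an integer divisor of 185). Testing λ = 5:
  p(5) = 125 - 475 + 535 - 185 = 0  ✓
  Dividing out (λ - 5): p(λ) = (λ - 5)(λ² - 14λ + 37).
Step 3 — remaining eigenvalues from the quadratic λ² - 14λ + 37 = 0:
  Δ = 14² - 4·37 = 196 - 148 = 48,  λ = (14 ± √48)/2 = (14 ± 6.9282)/2 ≈ 10.4641 or 3.5359.
  Sorted: λ_1 = 10.4641,  λ_2 = 5,  λ_3 = 3.5359  (check: sum = 19 = tr ✓).

Step 4 — unit eigenvector for λ_1 ≈ 10.4641: v spans the null space of (Sigma - λ_1 I), whose rows are
  r_1 = (-3.4641, -2, 2),  r_2 = (-2, -3.4641, -2),  r_3 = (2, -2, -5.4641).
  v is orthogonal to every row, so take v ∝ r_1 × r_2 = ((-2)·(-2) - (2)·(-3.4641), (2)·(-2) - (-3.4641)·(-2), (-3.4641)·(-3.4641) - (-2)·(-2)) ≈ (10.9282, -10.9282, 8).
  Let u = (10.9282, -10.9282, 8).
  ||u|| = √((10.9282)² + (-10.9282)² + (8)²) = √(302.8513) ≈ 17.4026,  v_1 = u/||u|| ≈ (0.628, -0.628, 0.4597) (||v_1|| = 1).

λ_1 = 10.4641,  λ_2 = 5,  λ_3 = 3.5359;  v_1 ≈ (0.628, -0.628, 0.4597)


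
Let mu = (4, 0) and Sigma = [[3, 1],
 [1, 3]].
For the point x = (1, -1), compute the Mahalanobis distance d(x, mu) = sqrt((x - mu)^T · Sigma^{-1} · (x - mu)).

Step 1 — centre the observation: (x - mu) = (-3, -1).

Step 2 — invert Sigma. det(Sigma) = 3·3 - (1)² = 8.
  Sigma^{-1} = (1/det) · [[d, -b], [-b, a]] = [[0.375, -0.125],
 [-0.125, 0.375]].

Step 3 — form the quadratic (x - mu)^T · Sigma^{-1} · (x - mu):
  Sigma^{-1} · (x - mu) = (-1, 0).
  (x - mu)^T · [Sigma^{-1} · (x - mu)] = (-3)·(-1) + (-1)·(0) = 3.

Step 4 — take square root: d = √(3) ≈ 1.7321.

d(x, mu) = √(3) ≈ 1.7321


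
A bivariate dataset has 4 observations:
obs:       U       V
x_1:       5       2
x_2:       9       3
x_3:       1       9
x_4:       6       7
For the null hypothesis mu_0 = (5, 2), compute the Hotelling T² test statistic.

Step 1 — sample mean vector:
  mean(U) = (5 + 9 + 1 + 6) / 4 = 21/4 = 5.25
  mean(V) = (2 + 3 + 9 + 7) / 4 = 21/4 = 5.25
  x̄ = (5.25, 5.25),  deviation x̄ - mu_0 = (5.25, 5.25) - (5, 2) = (0.25, 3.25).

Step 2 — sample covariance matrix, S[i,j] = (1/(n-1)) · Σ_k (x_{k,i} - mean_i) · (x_{k,j} - mean_j), divisor n-1 = 3:
  S[U,U] = ((-0.25)·(-0.25) + (3.75)·(3.75) + (-4.25)·(-4.25) + (0.75)·(0.75)) / 3 = 32.75/3 = 10.9167
  S[U,V] = ((-0.25)·(-3.25) + (3.75)·(-2.25) + (-4.25)·(3.75) + (0.75)·(1.75)) / 3 = -22.25/3 = -7.4167
  S[V,V] = ((-3.25)·(-3.25) + (-2.25)·(-2.25) + (3.75)·(3.75) + (1.75)·(1.75)) / 3 = 32.75/3 = 10.9167
  S = [[10.9167, -7.4167],
 [-7.4167, 10.9167]].

Step 3 — invert S. det(S) = 10.9167·10.9167 - (-7.4167)² = 64.1667.
  S^{-1} = (1/det) · [[d, -b], [-b, a]] = [[0.1701, 0.1156],
 [0.1156, 0.1701]].

Step 4 — quadratic form (x̄ - mu_0)^T · S^{-1} · (x̄ - mu_0):
  S^{-1} · (x̄ - mu_0) = (0.4182, 0.5818),
  (x̄ - mu_0)^T · [...] = (0.25)·(0.4182) + (3.25)·(0.5818) = 1.9955.

Step 5 — scale by n: T² = 4 · 1.9955 = 7.9818.

T² ≈ 7.9818


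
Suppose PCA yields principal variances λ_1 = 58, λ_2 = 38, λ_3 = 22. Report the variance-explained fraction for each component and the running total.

Step 1 — total variance = trace(Sigma) = Σ λ_i = 58 + 38 + 22 = 118.

Step 2 — fraction explained by component i = λ_i / Σ λ:
  PC1: 58/118 = 0.4915
  PC2: 38/118 = 0.322
  PC3: 22/118 = 0.1864

Step 3 — cumulative fraction after k components = (λ_1 + ... + λ_k) / Σ λ:
  k = 1: 58/118 = 0.4915
  k = 2: (58 + 38)/118 = 96/118 = 0.8136
  k = 3: (58 + 38 + 22)/118 = 118/118 = 1

Summary (fraction, with percent):

explained: PC1 0.4915 (49.15%), PC2 0.322 (32.2%), PC3 0.1864 (18.64%);  cumulative: 0.4915, 0.8136, 1


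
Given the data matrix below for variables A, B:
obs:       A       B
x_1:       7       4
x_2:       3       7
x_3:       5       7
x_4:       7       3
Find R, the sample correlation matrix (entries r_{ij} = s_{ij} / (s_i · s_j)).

Step 1 — column means:
  mean(A) = (7 + 3 + 5 + 7) / 4 = 22/4 = 5.5
  mean(B) = (4 + 7 + 7 + 3) / 4 = 21/4 = 5.25

Step 2 — sample variances and covariances s[i,j] = (1/(n-1)) · Σ_k (x_{k,i} - mean_i) · (x_{k,j} - mean_j), with n-1 = 3:
  s[A,A] = ((1.5)·(1.5) + (-2.5)·(-2.5) + (-0.5)·(-0.5) + (1.5)·(1.5)) / 3 = 11/3 = 3.6667
  s[A,B] = ((1.5)·(-1.25) + (-2.5)·(1.75) + (-0.5)·(1.75) + (1.5)·(-2.25)) / 3 = -10.5/3 = -3.5
  s[B,B] = ((-1.25)·(-1.25) + (1.75)·(1.75) + (1.75)·(1.75) + (-2.25)·(-2.25)) / 3 = 12.75/3 = 4.25
  Sample standard deviations s_i = √(s[i,i]):
  s(A) = √(3.6667) = 1.9149
  s(B) = √(4.25) = 2.0616

Step 3 — r_{ij} = s_{ij} / (s_i · s_j):
  r[A,A] = 1 (diagonal).
  r[A,B] = -3.5 / (1.9149 · 2.0616) = -3.5 / 3.9476 = -0.8866
  r[B,B] = 1 (diagonal).

R is symmetric with unit diagonal. Assembling:

R = [[1, -0.8866],
 [-0.8866, 1]]


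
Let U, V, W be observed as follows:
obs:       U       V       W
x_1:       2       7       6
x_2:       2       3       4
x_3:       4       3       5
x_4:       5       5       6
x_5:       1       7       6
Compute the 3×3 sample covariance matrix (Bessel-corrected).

Step 1 — column means:
  mean(U) = (2 + 2 + 4 + 5 + 1) / 5 = 14/5 = 2.8
  mean(V) = (7 + 3 + 3 + 5 + 7) / 5 = 25/5 = 5
  mean(W) = (6 + 4 + 5 + 6 + 6) / 5 = 27/5 = 5.4

Step 2 — sample covariance S[i,j] = (1/(n-1)) · Σ_k (x_{k,i} - mean_i) · (x_{k,j} - mean_j), with n-1 = 4.
  S[U,U] = ((-0.8)·(-0.8) + (-0.8)·(-0.8) + (1.2)·(1.2) + (2.2)·(2.2) + (-1.8)·(-1.8)) / 4 = 10.8/4 = 2.7
  S[U,V] = ((-0.8)·(2) + (-0.8)·(-2) + (1.2)·(-2) + (2.2)·(0) + (-1.8)·(2)) / 4 = -6/4 = -1.5
  S[U,W] = ((-0.8)·(0.6) + (-0.8)·(-1.4) + (1.2)·(-0.4) + (2.2)·(0.6) + (-1.8)·(0.6)) / 4 = 0.4/4 = 0.1
  S[V,V] = ((2)·(2) + (-2)·(-2) + (-2)·(-2) + (0)·(0) + (2)·(2)) / 4 = 16/4 = 4
  S[V,W] = ((2)·(0.6) + (-2)·(-1.4) + (-2)·(-0.4) + (0)·(0.6) + (2)·(0.6)) / 4 = 6/4 = 1.5
  S[W,W] = ((0.6)·(0.6) + (-1.4)·(-1.4) + (-0.4)·(-0.4) + (0.6)·(0.6) + (0.6)·(0.6)) / 4 = 3.2/4 = 0.8

S is symmetric (S[j,i] = S[i,j]). Assembling:

S = [[2.7, -1.5, 0.1],
 [-1.5, 4, 1.5],
 [0.1, 1.5, 0.8]]


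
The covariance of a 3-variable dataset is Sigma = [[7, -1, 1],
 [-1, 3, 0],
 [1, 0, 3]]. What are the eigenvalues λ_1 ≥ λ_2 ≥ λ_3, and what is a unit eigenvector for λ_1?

Step 1 — characteristic polynomial p(λ) = det(λI - Sigma) = λ³ - tr·λ² + c_1·λ - det, where tr = trace, c_1 = sum of the principal 2×2 minors, det = det(Sigma):
  tr = 7 + 3 + 3 = 13,
  c_1 = (7·3 - (-1)²) + (7·3 - (1)²) + (3·3 - (0)²) = 20 + 20 + 9 = 49,
  det = 7·(3·3 - (0)²) - (-1)·((-1)·3 - (0)·(1)) + (1)·((-1)·(0) - 3·(1)) = 7·(9) - (-1)·(-3) + (1)·(-3) = 57.
  So p(λ) = λ³ - 13λ² + 49λ - 57.
Step 2 — look for an integer root (rational root theorem: any rational root is an integer divisor of 57). Testing λ = 3:
  p(3) = 27 - 117 + 147 - 57 = 0  ✓
  Dividing out (λ - 3): p(λ) = (λ - 3)(λ² - 10λ + 19).
Step 3 — remaining eigenvalues from the quadratic λ² - 10λ + 19 = 0:
  Δ = 10² - 4·19 = 100 - 76 = 24,  λ = (10 ± √24)/2 = (10 ± 4.899)/2 ≈ 7.4495 or 2.5505.
  Sorted: λ_1 = 7.4495,  λ_2 = 3,  λ_3 = 2.5505  (check: sum = 13 = tr ✓).

Step 4 — unit eigenvector for λ_1 ≈ 7.4495: v spans the null space of (Sigma - λ_1 I), whose rows are
  r_1 = (-0.4495, -1, 1),  r_2 = (-1, -4.4495, 0),  r_3 = (1, 0, -4.4495).
  v is orthogonal to every row, so take v ∝ r_1 × r_2 = ((-1)·(0) - (1)·(-4.4495), (1)·(-1) - (-0.4495)·(0), (-0.4495)·(-4.4495) - (-1)·(-1)) ≈ (4.4495, -1, 1).
  Let u = (4.4495, -1, 1).
  ||u|| = √((4.4495)² + (-1)² + (1)²) = √(21.798) ≈ 4.6688,  v_1 = u/||u|| ≈ (0.953, -0.2142, 0.2142) (||v_1|| = 1).

λ_1 = 7.4495,  λ_2 = 3,  λ_3 = 2.5505;  v_1 ≈ (0.953, -0.2142, 0.2142)


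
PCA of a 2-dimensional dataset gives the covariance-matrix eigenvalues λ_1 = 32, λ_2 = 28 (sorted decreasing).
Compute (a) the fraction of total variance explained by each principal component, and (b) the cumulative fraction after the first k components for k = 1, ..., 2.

Step 1 — total variance = trace(Sigma) = Σ λ_i = 32 + 28 = 60.

Step 2 — fraction explained by component i = λ_i / Σ λ:
  PC1: 32/60 = 0.5333
  PC2: 28/60 = 0.4667

Step 3 — cumulative fraction after k components = (λ_1 + ... + λ_k) / Σ λ:
  k = 1: 32/60 = 0.5333
  k = 2: (32 + 28)/60 = 60/60 = 1

Summary (fraction, with percent):

explained: PC1 0.5333 (53.33%), PC2 0.4667 (46.67%);  cumulative: 0.5333, 1


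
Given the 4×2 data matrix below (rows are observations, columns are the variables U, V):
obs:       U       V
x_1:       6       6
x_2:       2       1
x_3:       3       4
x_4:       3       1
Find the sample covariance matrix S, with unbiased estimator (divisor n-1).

Step 1 — column means:
  mean(U) = (6 + 2 + 3 + 3) / 4 = 14/4 = 3.5
  mean(V) = (6 + 1 + 4 + 1) / 4 = 12/4 = 3

Step 2 — sample covariance S[i,j] = (1/(n-1)) · Σ_k (x_{k,i} - mean_i) · (x_{k,j} - mean_j), with n-1 = 3.
  S[U,U] = ((2.5)·(2.5) + (-1.5)·(-1.5) + (-0.5)·(-0.5) + (-0.5)·(-0.5)) / 3 = 9/3 = 3
  S[U,V] = ((2.5)·(3) + (-1.5)·(-2) + (-0.5)·(1) + (-0.5)·(-2)) / 3 = 11/3 = 3.6667
  S[V,V] = ((3)·(3) + (-2)·(-2) + (1)·(1) + (-2)·(-2)) / 3 = 18/3 = 6

S is symmetric (S[j,i] = S[i,j]). Assembling:

S = [[3, 3.6667],
 [3.6667, 6]]


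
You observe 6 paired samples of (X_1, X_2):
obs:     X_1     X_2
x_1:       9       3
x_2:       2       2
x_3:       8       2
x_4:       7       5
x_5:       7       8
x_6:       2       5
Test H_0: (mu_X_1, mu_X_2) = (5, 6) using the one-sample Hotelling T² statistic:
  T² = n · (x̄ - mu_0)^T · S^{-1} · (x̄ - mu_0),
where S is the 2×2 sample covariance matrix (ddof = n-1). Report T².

Step 1 — sample mean vector:
  mean(X_1) = (9 + 2 + 8 + 7 + 7 + 2) / 6 = 35/6 = 5.8333
  mean(X_2) = (3 + 2 + 2 + 5 + 8 + 5) / 6 = 25/6 = 4.1667
  x̄ = (5.8333, 4.1667),  deviation x̄ - mu_0 = (5.8333, 4.1667) - (5, 6) = (0.8333, -1.8333).

Step 2 — sample covariance matrix, S[i,j] = (1/(n-1)) · Σ_k (x_{k,i} - mean_i) · (x_{k,j} - mean_j), divisor n-1 = 5:
  S[X_1,X_1] = ((3.1667)·(3.1667) + (-3.8333)·(-3.8333) + (2.1667)·(2.1667) + (1.1667)·(1.1667) + (1.1667)·(1.1667) + (-3.8333)·(-3.8333)) / 5 = 46.8333/5 = 9.3667
  S[X_1,X_2] = ((3.1667)·(-1.1667) + (-3.8333)·(-2.1667) + (2.1667)·(-2.1667) + (1.1667)·(0.8333) + (1.1667)·(3.8333) + (-3.8333)·(0.8333)) / 5 = 2.1667/5 = 0.4333
  S[X_2,X_2] = ((-1.1667)·(-1.1667) + (-2.1667)·(-2.1667) + (-2.1667)·(-2.1667) + (0.8333)·(0.8333) + (3.8333)·(3.8333) + (0.8333)·(0.8333)) / 5 = 26.8333/5 = 5.3667
  S = [[9.3667, 0.4333],
 [0.4333, 5.3667]].

Step 3 — invert S. det(S) = 9.3667·5.3667 - (0.4333)² = 50.08.
  S^{-1} = (1/det) · [[d, -b], [-b, a]] = [[0.1072, -0.0087],
 [-0.0087, 0.187]].

Step 4 — quadratic form (x̄ - mu_0)^T · S^{-1} · (x̄ - mu_0):
  S^{-1} · (x̄ - mu_0) = (0.1052, -0.3501),
  (x̄ - mu_0)^T · [...] = (0.8333)·(0.1052) + (-1.8333)·(-0.3501) = 0.7295.

Step 5 — scale by n: T² = 6 · 0.7295 = 4.377.

T² ≈ 4.377


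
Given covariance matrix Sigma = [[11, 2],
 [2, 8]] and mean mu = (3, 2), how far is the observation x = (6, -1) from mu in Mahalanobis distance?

Step 1 — centre the observation: (x - mu) = (3, -3).

Step 2 — invert Sigma. det(Sigma) = 11·8 - (2)² = 84.
  Sigma^{-1} = (1/det) · [[d, -b], [-b, a]] = [[0.0952, -0.0238],
 [-0.0238, 0.131]].

Step 3 — form the quadratic (x - mu)^T · Sigma^{-1} · (x - mu):
  Sigma^{-1} · (x - mu) = (0.3571, -0.4643).
  (x - mu)^T · [Sigma^{-1} · (x - mu)] = (3)·(0.3571) + (-3)·(-0.4643) = 2.4643.

Step 4 — take square root: d = √(2.4643) ≈ 1.5698.

d(x, mu) = √(2.4643) ≈ 1.5698


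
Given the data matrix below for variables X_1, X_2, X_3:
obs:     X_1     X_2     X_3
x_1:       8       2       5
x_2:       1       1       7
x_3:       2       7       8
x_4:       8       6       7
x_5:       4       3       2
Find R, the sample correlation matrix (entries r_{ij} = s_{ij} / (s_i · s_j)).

Step 1 — column means:
  mean(X_1) = (8 + 1 + 2 + 8 + 4) / 5 = 23/5 = 4.6
  mean(X_2) = (2 + 1 + 7 + 6 + 3) / 5 = 19/5 = 3.8
  mean(X_3) = (5 + 7 + 8 + 7 + 2) / 5 = 29/5 = 5.8

Step 2 — sample variances and covariances s[i,j] = (1/(n-1)) · Σ_k (x_{k,i} - mean_i) · (x_{k,j} - mean_j), with n-1 = 4:
  s[X_1,X_1] = ((3.4)·(3.4) + (-3.6)·(-3.6) + (-2.6)·(-2.6) + (3.4)·(3.4) + (-0.6)·(-0.6)) / 4 = 43.2/4 = 10.8
  s[X_1,X_2] = ((3.4)·(-1.8) + (-3.6)·(-2.8) + (-2.6)·(3.2) + (3.4)·(2.2) + (-0.6)·(-0.8)) / 4 = 3.6/4 = 0.9
  s[X_1,X_3] = ((3.4)·(-0.8) + (-3.6)·(1.2) + (-2.6)·(2.2) + (3.4)·(1.2) + (-0.6)·(-3.8)) / 4 = -6.4/4 = -1.6
  s[X_2,X_2] = ((-1.8)·(-1.8) + (-2.8)·(-2.8) + (3.2)·(3.2) + (2.2)·(2.2) + (-0.8)·(-0.8)) / 4 = 26.8/4 = 6.7
  s[X_2,X_3] = ((-1.8)·(-0.8) + (-2.8)·(1.2) + (3.2)·(2.2) + (2.2)·(1.2) + (-0.8)·(-3.8)) / 4 = 10.8/4 = 2.7
  s[X_3,X_3] = ((-0.8)·(-0.8) + (1.2)·(1.2) + (2.2)·(2.2) + (1.2)·(1.2) + (-3.8)·(-3.8)) / 4 = 22.8/4 = 5.7
  Sample standard deviations s_i = √(s[i,i]):
  s(X_1) = √(10.8) = 3.2863
  s(X_2) = √(6.7) = 2.5884
  s(X_3) = √(5.7) = 2.3875

Step 3 — r_{ij} = s_{ij} / (s_i · s_j):
  r[X_1,X_1] = 1 (diagonal).
  r[X_1,X_2] = 0.9 / (3.2863 · 2.5884) = 0.9 / 8.5065 = 0.1058
  r[X_1,X_3] = -1.6 / (3.2863 · 2.3875) = -1.6 / 7.846 = -0.2039
  r[X_2,X_2] = 1 (diagonal).
  r[X_2,X_3] = 2.7 / (2.5884 · 2.3875) = 2.7 / 6.1798 = 0.4369
  r[X_3,X_3] = 1 (diagonal).

R is symmetric with unit diagonal. Assembling:

R = [[1, 0.1058, -0.2039],
 [0.1058, 1, 0.4369],
 [-0.2039, 0.4369, 1]]


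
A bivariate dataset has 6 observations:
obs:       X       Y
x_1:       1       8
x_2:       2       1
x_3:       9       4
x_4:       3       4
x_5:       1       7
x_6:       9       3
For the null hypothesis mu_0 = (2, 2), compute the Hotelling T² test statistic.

Step 1 — sample mean vector:
  mean(X) = (1 + 2 + 9 + 3 + 1 + 9) / 6 = 25/6 = 4.1667
  mean(Y) = (8 + 1 + 4 + 4 + 7 + 3) / 6 = 27/6 = 4.5
  x̄ = (4.1667, 4.5),  deviation x̄ - mu_0 = (4.1667, 4.5) - (2, 2) = (2.1667, 2.5).

Step 2 — sample covariance matrix, S[i,j] = (1/(n-1)) · Σ_k (x_{k,i} - mean_i) · (x_{k,j} - mean_j), divisor n-1 = 5:
  S[X,X] = ((-3.1667)·(-3.1667) + (-2.1667)·(-2.1667) + (4.8333)·(4.8333) + (-1.1667)·(-1.1667) + (-3.1667)·(-3.1667) + (4.8333)·(4.8333)) / 5 = 72.8333/5 = 14.5667
  S[X,Y] = ((-3.1667)·(3.5) + (-2.1667)·(-3.5) + (4.8333)·(-0.5) + (-1.1667)·(-0.5) + (-3.1667)·(2.5) + (4.8333)·(-1.5)) / 5 = -20.5/5 = -4.1
  S[Y,Y] = ((3.5)·(3.5) + (-3.5)·(-3.5) + (-0.5)·(-0.5) + (-0.5)·(-0.5) + (2.5)·(2.5) + (-1.5)·(-1.5)) / 5 = 33.5/5 = 6.7
  S = [[14.5667, -4.1],
 [-4.1, 6.7]].

Step 3 — invert S. det(S) = 14.5667·6.7 - (-4.1)² = 80.7867.
  S^{-1} = (1/det) · [[d, -b], [-b, a]] = [[0.0829, 0.0508],
 [0.0508, 0.1803]].

Step 4 — quadratic form (x̄ - mu_0)^T · S^{-1} · (x̄ - mu_0):
  S^{-1} · (x̄ - mu_0) = (0.3066, 0.5607),
  (x̄ - mu_0)^T · [...] = (2.1667)·(0.3066) + (2.5)·(0.5607) = 2.0661.

Step 5 — scale by n: T² = 6 · 2.0661 = 12.3964.

T² ≈ 12.3964


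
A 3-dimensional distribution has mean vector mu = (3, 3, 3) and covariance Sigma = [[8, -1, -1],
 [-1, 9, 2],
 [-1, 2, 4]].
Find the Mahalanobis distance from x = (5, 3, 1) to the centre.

Step 1 — centre the observation: (x - mu) = (2, 0, -2).

Step 2 — invert Sigma (cofactor / det for 3×3, or solve directly):
  Sigma^{-1} = [[0.1296, 0.0081, 0.0283],
 [0.0081, 0.1255, -0.0607],
 [0.0283, -0.0607, 0.2874]].

Step 3 — form the quadratic (x - mu)^T · Sigma^{-1} · (x - mu):
  Sigma^{-1} · (x - mu) = (0.2024, 0.1377, -0.5182).
  (x - mu)^T · [Sigma^{-1} · (x - mu)] = (2)·(0.2024) + (0)·(0.1377) + (-2)·(-0.5182) = 1.4413.

Step 4 — take square root: d = √(1.4413) ≈ 1.2005.

d(x, mu) = √(1.4413) ≈ 1.2005


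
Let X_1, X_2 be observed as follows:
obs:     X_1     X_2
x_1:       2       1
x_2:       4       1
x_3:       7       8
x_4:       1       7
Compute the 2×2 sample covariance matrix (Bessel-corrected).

Step 1 — column means:
  mean(X_1) = (2 + 4 + 7 + 1) / 4 = 14/4 = 3.5
  mean(X_2) = (1 + 1 + 8 + 7) / 4 = 17/4 = 4.25

Step 2 — sample covariance S[i,j] = (1/(n-1)) · Σ_k (x_{k,i} - mean_i) · (x_{k,j} - mean_j), with n-1 = 3.
  S[X_1,X_1] = ((-1.5)·(-1.5) + (0.5)·(0.5) + (3.5)·(3.5) + (-2.5)·(-2.5)) / 3 = 21/3 = 7
  S[X_1,X_2] = ((-1.5)·(-3.25) + (0.5)·(-3.25) + (3.5)·(3.75) + (-2.5)·(2.75)) / 3 = 9.5/3 = 3.1667
  S[X_2,X_2] = ((-3.25)·(-3.25) + (-3.25)·(-3.25) + (3.75)·(3.75) + (2.75)·(2.75)) / 3 = 42.75/3 = 14.25

S is symmetric (S[j,i] = S[i,j]). Assembling:

S = [[7, 3.1667],
 [3.1667, 14.25]]


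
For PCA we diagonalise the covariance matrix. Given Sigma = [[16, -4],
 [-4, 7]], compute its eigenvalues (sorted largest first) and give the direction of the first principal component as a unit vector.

Step 1 — characteristic polynomial of 2×2 Sigma:
  det(Sigma - λI) = λ² - trace · λ + det = 0.
  trace = 16 + 7 = 23, det = 16·7 - (-4)² = 96.
Step 2 — discriminant:
  Δ = trace² - 4·det = 529 - 384 = 145.
Step 3 — eigenvalues:
  λ = (trace ± √Δ)/2 = (23 ± 12.0416)/2,
  λ_1 = 17.5208,  λ_2 = 5.4792.

Step 4 — unit eigenvector for λ_1: solve (Sigma - λ_1 I)v = 0. First row:
  (16 - 17.5208)·v_x + (-4)·v_y = 0, i.e. (-1.5208)·v_x + (-4)·v_y = 0,
  so v ∝ (b, λ_1 - a) = (-4, 1.5208); multiply by -1 so the first entry is positive: u = (4, -1.5208).
  ||u|| = √((4)² + (-1.5208)²) = √(18.3128) ≈ 4.2793,
  v_1 = u/||u|| ≈ (0.9347, -0.3554) (||v_1|| = 1).

λ_1 = 17.5208,  λ_2 = 5.4792;  v_1 ≈ (0.9347, -0.3554)


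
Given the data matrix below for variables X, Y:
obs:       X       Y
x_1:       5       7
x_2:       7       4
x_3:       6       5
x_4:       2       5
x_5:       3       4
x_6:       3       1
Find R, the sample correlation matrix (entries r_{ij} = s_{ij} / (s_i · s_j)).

Step 1 — column means:
  mean(X) = (5 + 7 + 6 + 2 + 3 + 3) / 6 = 26/6 = 4.3333
  mean(Y) = (7 + 4 + 5 + 5 + 4 + 1) / 6 = 26/6 = 4.3333

Step 2 — sample variances and covariances s[i,j] = (1/(n-1)) · Σ_k (x_{k,i} - mean_i) · (x_{k,j} - mean_j), with n-1 = 5:
  s[X,X] = ((0.6667)·(0.6667) + (2.6667)·(2.6667) + (1.6667)·(1.6667) + (-2.3333)·(-2.3333) + (-1.3333)·(-1.3333) + (-1.3333)·(-1.3333)) / 5 = 19.3333/5 = 3.8667
  s[X,Y] = ((0.6667)·(2.6667) + (2.6667)·(-0.3333) + (1.6667)·(0.6667) + (-2.3333)·(0.6667) + (-1.3333)·(-0.3333) + (-1.3333)·(-3.3333)) / 5 = 5.3333/5 = 1.0667
  s[Y,Y] = ((2.6667)·(2.6667) + (-0.3333)·(-0.3333) + (0.6667)·(0.6667) + (0.6667)·(0.6667) + (-0.3333)·(-0.3333) + (-3.3333)·(-3.3333)) / 5 = 19.3333/5 = 3.8667
  Sample standard deviations s_i = √(s[i,i]):
  s(X) = √(3.8667) = 1.9664
  s(Y) = √(3.8667) = 1.9664

Step 3 — r_{ij} = s_{ij} / (s_i · s_j):
  r[X,X] = 1 (diagonal).
  r[X,Y] = 1.0667 / (1.9664 · 1.9664) = 1.0667 / 3.8667 = 0.2759
  r[Y,Y] = 1 (diagonal).

R is symmetric with unit diagonal. Assembling:

R = [[1, 0.2759],
 [0.2759, 1]]


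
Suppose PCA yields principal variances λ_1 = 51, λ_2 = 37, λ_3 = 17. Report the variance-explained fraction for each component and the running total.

Step 1 — total variance = trace(Sigma) = Σ λ_i = 51 + 37 + 17 = 105.

Step 2 — fraction explained by component i = λ_i / Σ λ:
  PC1: 51/105 = 0.4857
  PC2: 37/105 = 0.3524
  PC3: 17/105 = 0.1619

Step 3 — cumulative fraction after k components = (λ_1 + ... + λ_k) / Σ λ:
  k = 1: 51/105 = 0.4857
  k = 2: (51 + 37)/105 = 88/105 = 0.8381
  k = 3: (51 + 37 + 17)/105 = 105/105 = 1

Summary (fraction, with percent):

explained: PC1 0.4857 (48.57%), PC2 0.3524 (35.24%), PC3 0.1619 (16.19%);  cumulative: 0.4857, 0.8381, 1


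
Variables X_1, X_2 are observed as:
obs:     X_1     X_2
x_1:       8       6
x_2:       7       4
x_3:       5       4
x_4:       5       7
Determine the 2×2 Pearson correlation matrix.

Step 1 — column means:
  mean(X_1) = (8 + 7 + 5 + 5) / 4 = 25/4 = 6.25
  mean(X_2) = (6 + 4 + 4 + 7) / 4 = 21/4 = 5.25

Step 2 — sample variances and covariances s[i,j] = (1/(n-1)) · Σ_k (x_{k,i} - mean_i) · (x_{k,j} - mean_j), with n-1 = 3:
  s[X_1,X_1] = ((1.75)·(1.75) + (0.75)·(0.75) + (-1.25)·(-1.25) + (-1.25)·(-1.25)) / 3 = 6.75/3 = 2.25
  s[X_1,X_2] = ((1.75)·(0.75) + (0.75)·(-1.25) + (-1.25)·(-1.25) + (-1.25)·(1.75)) / 3 = -0.25/3 = -0.0833
  s[X_2,X_2] = ((0.75)·(0.75) + (-1.25)·(-1.25) + (-1.25)·(-1.25) + (1.75)·(1.75)) / 3 = 6.75/3 = 2.25
  Sample standard deviations s_i = √(s[i,i]):
  s(X_1) = √(2.25) = 1.5
  s(X_2) = √(2.25) = 1.5

Step 3 — r_{ij} = s_{ij} / (s_i · s_j):
  r[X_1,X_1] = 1 (diagonal).
  r[X_1,X_2] = -0.0833 / (1.5 · 1.5) = -0.0833 / 2.25 = -0.037
  r[X_2,X_2] = 1 (diagonal).

R is symmetric with unit diagonal. Assembling:

R = [[1, -0.037],
 [-0.037, 1]]


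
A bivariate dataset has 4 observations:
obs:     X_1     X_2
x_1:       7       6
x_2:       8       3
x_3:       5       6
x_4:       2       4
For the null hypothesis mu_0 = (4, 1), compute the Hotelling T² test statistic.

Step 1 — sample mean vector:
  mean(X_1) = (7 + 8 + 5 + 2) / 4 = 22/4 = 5.5
  mean(X_2) = (6 + 3 + 6 + 4) / 4 = 19/4 = 4.75
  x̄ = (5.5, 4.75),  deviation x̄ - mu_0 = (5.5, 4.75) - (4, 1) = (1.5, 3.75).

Step 2 — sample covariance matrix, S[i,j] = (1/(n-1)) · Σ_k (x_{k,i} - mean_i) · (x_{k,j} - mean_j), divisor n-1 = 3:
  S[X_1,X_1] = ((1.5)·(1.5) + (2.5)·(2.5) + (-0.5)·(-0.5) + (-3.5)·(-3.5)) / 3 = 21/3 = 7
  S[X_1,X_2] = ((1.5)·(1.25) + (2.5)·(-1.75) + (-0.5)·(1.25) + (-3.5)·(-0.75)) / 3 = -0.5/3 = -0.1667
  S[X_2,X_2] = ((1.25)·(1.25) + (-1.75)·(-1.75) + (1.25)·(1.25) + (-0.75)·(-0.75)) / 3 = 6.75/3 = 2.25
  S = [[7, -0.1667],
 [-0.1667, 2.25]].

Step 3 — invert S. det(S) = 7·2.25 - (-0.1667)² = 15.7222.
  S^{-1} = (1/det) · [[d, -b], [-b, a]] = [[0.1431, 0.0106],
 [0.0106, 0.4452]].

Step 4 — quadratic form (x̄ - mu_0)^T · S^{-1} · (x̄ - mu_0):
  S^{-1} · (x̄ - mu_0) = (0.2544, 1.6855),
  (x̄ - mu_0)^T · [...] = (1.5)·(0.2544) + (3.75)·(1.6855) = 6.7023.

Step 5 — scale by n: T² = 4 · 6.7023 = 26.8092.

T² ≈ 26.8092


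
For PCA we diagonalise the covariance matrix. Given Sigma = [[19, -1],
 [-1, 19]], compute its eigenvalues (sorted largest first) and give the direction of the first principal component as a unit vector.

Step 1 — characteristic polynomial of 2×2 Sigma:
  det(Sigma - λI) = λ² - trace · λ + det = 0.
  trace = 19 + 19 = 38, det = 19·19 - (-1)² = 360.
Step 2 — discriminant:
  Δ = trace² - 4·det = 1444 - 1440 = 4.
Step 3 — eigenvalues:
  λ = (trace ± √Δ)/2 = (38 ± 2)/2,
  λ_1 = 20,  λ_2 = 18.

Step 4 — unit eigenvector for λ_1: solve (Sigma - λ_1 I)v = 0. First row:
  (19 - 20)·v_x + (-1)·v_y = 0, i.e. (-1)·v_x + (-1)·v_y = 0,
  so v ∝ (b, λ_1 - a) = (-1, 1); multiply by -1 so the first entry is positive: u = (1, -1).
  ||u|| = √((1)² + (-1)²) = √(2) ≈ 1.4142,
  v_1 = u/||u|| ≈ (0.7071, -0.7071) (||v_1|| = 1).

λ_1 = 20,  λ_2 = 18;  v_1 ≈ (0.7071, -0.7071)


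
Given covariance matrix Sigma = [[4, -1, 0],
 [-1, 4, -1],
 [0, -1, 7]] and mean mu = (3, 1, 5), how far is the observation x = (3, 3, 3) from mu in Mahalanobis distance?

Step 1 — centre the observation: (x - mu) = (0, 2, -2).

Step 2 — invert Sigma (cofactor / det for 3×3, or solve directly):
  Sigma^{-1} = [[0.2673, 0.0693, 0.0099],
 [0.0693, 0.2772, 0.0396],
 [0.0099, 0.0396, 0.1485]].

Step 3 — form the quadratic (x - mu)^T · Sigma^{-1} · (x - mu):
  Sigma^{-1} · (x - mu) = (0.1188, 0.4752, -0.2178).
  (x - mu)^T · [Sigma^{-1} · (x - mu)] = (0)·(0.1188) + (2)·(0.4752) + (-2)·(-0.2178) = 1.3861.

Step 4 — take square root: d = √(1.3861) ≈ 1.1773.

d(x, mu) = √(1.3861) ≈ 1.1773
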